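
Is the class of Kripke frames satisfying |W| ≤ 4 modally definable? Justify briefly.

No — not modally definable

If a class were modally definable it would be closed under disjoint unions (Goldblatt–Thomason).
Any modal formula valid on each of 5 disjoint one-world frames is valid on their disjoint union (validity is preserved under disjoint unions). Each one-world frame has |W|=1≤4, but the union has |W|=5.
Hence having at most 4 worlds is not modally definable.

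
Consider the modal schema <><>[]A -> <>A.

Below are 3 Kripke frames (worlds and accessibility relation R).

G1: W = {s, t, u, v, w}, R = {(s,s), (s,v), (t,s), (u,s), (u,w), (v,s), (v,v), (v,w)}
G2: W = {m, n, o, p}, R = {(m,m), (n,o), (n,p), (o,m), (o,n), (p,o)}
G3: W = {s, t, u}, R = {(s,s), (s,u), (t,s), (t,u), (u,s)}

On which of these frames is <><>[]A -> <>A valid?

Frame correspondent (Sahlqvist): forall x forall y (x R^2 y -> exists w (yRw & xRw)) — i.e. a generalized confluence (Geach) condition.
G1: fails — sR²w but no w* with wRw* and sRw*.
G2: fails — nR²m but no w with mRw and nRw.
G3: ✓.

G3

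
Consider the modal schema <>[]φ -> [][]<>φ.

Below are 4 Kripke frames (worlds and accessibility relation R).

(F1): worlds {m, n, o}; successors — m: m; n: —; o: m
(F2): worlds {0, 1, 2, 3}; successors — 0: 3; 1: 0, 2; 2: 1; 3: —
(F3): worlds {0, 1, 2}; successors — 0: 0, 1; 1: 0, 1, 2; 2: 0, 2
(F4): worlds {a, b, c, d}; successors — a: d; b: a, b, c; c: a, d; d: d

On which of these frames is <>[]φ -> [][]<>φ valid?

This is the axiom for a generalized confluence (Geach) condition; its first-order frame correspondent is forall x forall y forall z ((xRy & x R^2 z) -> exists w (yRw & zRw)).
(F1): satisfies the condition.
(F2): fails — 1R0, 1R²1 but no w with 0Rw and 1Rw.
(F3): satisfies the condition.
(F4): fails — bRa, bR²b but no w with aRw and bRw.
Valid on: (F1), (F3).

(F1), (F3)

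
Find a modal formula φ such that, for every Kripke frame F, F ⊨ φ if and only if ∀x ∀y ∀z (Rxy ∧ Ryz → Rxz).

□p → □□p

A defining formula is □p → □□p (the 4 axiom).
Suppose □p→□□p is valid. Take Rxy, Ryz and set V(p)={w : Rxw}. Then □p at x, so □□p at x, so □p at y, so p at z, i.e. Rxz.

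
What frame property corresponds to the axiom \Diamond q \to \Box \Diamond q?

the Euclidean property

Suppose ◇q→□◇q is valid. Take Rxy, Rxz and set V(q)={y}. Then ◇q at x, so □◇q at x, so ◇q at z, so some w with Rzw has q; w=y, i.e. Rzy. By symmetry of the argument, Ryz.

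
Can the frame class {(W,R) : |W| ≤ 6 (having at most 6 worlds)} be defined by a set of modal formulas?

No — not modally definable

Modal frame validity is preserved under disjoint unions.
Any modal formula valid on each of 7 disjoint one-world frames is valid on their disjoint union (validity is preserved under disjoint unions). Each one-world frame has |W|=1≤6, but the union has |W|=7.
So no modal formula (or set of formulas) defines exactly the |W|≤6 frames.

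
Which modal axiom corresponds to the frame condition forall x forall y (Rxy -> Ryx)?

This is symmetry; the standard corresponding axiom is B: ψ → □◇ψ.
Suppose ψ→□◇ψ is valid. Take Rxy and set V(ψ)={x}. Then ψ at x, so □◇ψ at x, so ◇ψ at y, so some z with Ryz has ψ; z=x, i.e. Ryx.

ψ → □◇ψ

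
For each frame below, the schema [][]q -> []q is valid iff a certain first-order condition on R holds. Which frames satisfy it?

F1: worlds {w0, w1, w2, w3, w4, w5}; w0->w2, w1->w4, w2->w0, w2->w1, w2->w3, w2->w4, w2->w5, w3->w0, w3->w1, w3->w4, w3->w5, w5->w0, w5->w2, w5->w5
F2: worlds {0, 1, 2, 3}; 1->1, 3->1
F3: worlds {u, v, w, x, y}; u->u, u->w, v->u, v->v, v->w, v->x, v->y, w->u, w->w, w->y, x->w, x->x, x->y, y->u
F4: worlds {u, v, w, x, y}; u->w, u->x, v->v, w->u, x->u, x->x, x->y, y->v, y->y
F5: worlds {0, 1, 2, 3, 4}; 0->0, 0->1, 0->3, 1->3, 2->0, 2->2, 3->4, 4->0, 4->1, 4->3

F2, F3

The schema corresponds to density: forall x forall y (Rxy -> exists z (Rxz & Rzy)).
F1: fails — Rw3w1 but no z with Rw3z and Rzw1.
F2: condition met.
F3: condition met.
F4: fails — Rwu but no z with Rwz and Rzu.
F5: fails — R34 but no z with R3z and Rz4.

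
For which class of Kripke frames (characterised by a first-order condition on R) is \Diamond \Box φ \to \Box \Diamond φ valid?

Suppose ◇□φ→□◇φ is valid. Take Rxy, Rxz and set V(φ)={w : Ryw}. Then □φ at y so ◇□φ at x, so □◇φ at x, so ◇φ at z, giving w with Rzw and Ryw.
Conversely, any frame satisfying \forall x \forall y \forall z (Rxy \wedge Rxz \to \exists w (Ryw \wedge Rzw)) validates the schema.
So the correspondent is convergence.

Convergence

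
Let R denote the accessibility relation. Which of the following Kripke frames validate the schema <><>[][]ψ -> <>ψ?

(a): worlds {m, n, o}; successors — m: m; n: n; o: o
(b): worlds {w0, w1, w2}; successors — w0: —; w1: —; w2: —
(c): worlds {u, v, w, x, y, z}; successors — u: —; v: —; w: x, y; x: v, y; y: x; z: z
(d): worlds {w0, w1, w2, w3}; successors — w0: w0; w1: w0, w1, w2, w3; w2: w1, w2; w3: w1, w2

The schema corresponds to a generalized confluence (Geach) condition: forall x forall y (x R^2 y -> exists w (y R^2 w & xRw)).
(a): satisfies the condition.
(b): satisfies the condition.
(c): fails — wR²v but no t with vR²t and wRt.
(d): fails — w2R²w0 but no w with w0R²w and w2Rw.

(a), (b)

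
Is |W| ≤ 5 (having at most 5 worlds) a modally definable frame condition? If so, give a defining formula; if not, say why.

Modal frame validity is preserved under disjoint unions.
Any modal formula valid on each of 6 disjoint one-world frames is valid on their disjoint union (validity is preserved under disjoint unions). Each one-world frame has |W|=1≤5, but the union has |W|=6.
Hence having at most 5 worlds is not modally definable.

Not definable by any modal formula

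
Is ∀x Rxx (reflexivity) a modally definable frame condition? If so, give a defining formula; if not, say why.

The condition is reflexivity. A defining modal formula is □p → p.
Suppose □p→p is valid. At any x set V(p)={w : Rxw}. Then □p holds at x, so p holds at x, i.e. Rxx.

Yes, by □p → p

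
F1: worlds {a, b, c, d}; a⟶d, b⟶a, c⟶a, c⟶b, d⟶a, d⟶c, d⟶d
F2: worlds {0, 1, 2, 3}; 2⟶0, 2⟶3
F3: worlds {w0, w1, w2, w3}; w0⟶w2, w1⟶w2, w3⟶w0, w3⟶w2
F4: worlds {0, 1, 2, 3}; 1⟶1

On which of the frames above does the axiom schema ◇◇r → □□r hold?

The schema corresponds to a generalized confluence (Geach) condition: ∀x ∀y ∀z ((xR²y ∧ xR²z) → ∃w (y = w ∧ z = w)).
F1: fails — aR²a, aR²c but a ≠ c.
F2: ✓.
F3: ✓.
F4: ✓.
Valid on: F2, F3, F4.

F2, F3, F4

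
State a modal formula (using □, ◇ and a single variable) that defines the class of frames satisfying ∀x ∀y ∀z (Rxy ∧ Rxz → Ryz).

The condition is the Euclidean property. The 5 schema ◇q → □◇q defines it.

◇q → □◇q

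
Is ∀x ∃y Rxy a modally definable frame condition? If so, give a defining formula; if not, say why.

Definable; □r → ◇r defines it

This is a Sahlqvist condition; the D axiom □r → ◇r defines it.
Suppose □r→◇r is valid. At any x set V(r)=W. Then □r at x, so ◇r at x, so x has a successor.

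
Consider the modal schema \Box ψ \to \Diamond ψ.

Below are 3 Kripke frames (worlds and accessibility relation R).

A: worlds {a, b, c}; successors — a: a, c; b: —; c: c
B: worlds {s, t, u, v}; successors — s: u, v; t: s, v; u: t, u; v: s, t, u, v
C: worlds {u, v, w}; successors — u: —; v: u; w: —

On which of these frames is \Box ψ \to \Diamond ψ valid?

B

The schema corresponds to seriality: \forall x \exists y Rxy.
A: fails — world b has no successor.
B: ✓.
C: fails — world u has no successor.
Valid on: B.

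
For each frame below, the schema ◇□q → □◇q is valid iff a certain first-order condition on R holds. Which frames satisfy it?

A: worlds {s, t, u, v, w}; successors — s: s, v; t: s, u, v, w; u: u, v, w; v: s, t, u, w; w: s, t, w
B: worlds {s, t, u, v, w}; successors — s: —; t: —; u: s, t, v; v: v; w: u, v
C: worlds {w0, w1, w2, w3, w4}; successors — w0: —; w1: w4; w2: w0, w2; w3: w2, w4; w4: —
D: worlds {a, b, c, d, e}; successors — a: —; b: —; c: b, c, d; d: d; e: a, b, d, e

A

This is the axiom for convergence; its first-order frame correspondent is ∀x ∀y ∀z (Rxy ∧ Rxz → ∃w (Ryw ∧ Rzw)).
A: holds.
B: fails — Ruv and Rut but v and t have no common successor.
C: fails — Rw1w4 and Rw1w4 but w4 and w4 have no common successor.
D: fails — Rcc and Rcb but c and b have no common successor.
Valid on: A.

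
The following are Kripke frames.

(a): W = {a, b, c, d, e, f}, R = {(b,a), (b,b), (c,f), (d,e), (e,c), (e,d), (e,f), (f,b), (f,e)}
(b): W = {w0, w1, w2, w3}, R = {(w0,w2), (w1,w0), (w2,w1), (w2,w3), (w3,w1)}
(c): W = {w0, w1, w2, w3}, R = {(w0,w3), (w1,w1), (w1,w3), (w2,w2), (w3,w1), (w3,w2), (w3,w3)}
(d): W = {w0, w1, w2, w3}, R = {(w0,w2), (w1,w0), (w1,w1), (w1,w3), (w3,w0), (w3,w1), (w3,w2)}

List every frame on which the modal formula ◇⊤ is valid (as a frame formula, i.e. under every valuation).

(b), (c)

Frame correspondent (Sahlqvist): ∀x ∃y Rxy — i.e. seriality.
(a): fails — world a has no successor.
(b): condition met.
(c): condition met.
(d): fails — world w2 has no successor.
Valid on: (b), (c).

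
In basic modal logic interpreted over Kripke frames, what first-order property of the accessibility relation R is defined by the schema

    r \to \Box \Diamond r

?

symmetry

This is the B axiom.
Its frame correspondent is symmetry — \forall x \forall y (Rxy \to Ryx).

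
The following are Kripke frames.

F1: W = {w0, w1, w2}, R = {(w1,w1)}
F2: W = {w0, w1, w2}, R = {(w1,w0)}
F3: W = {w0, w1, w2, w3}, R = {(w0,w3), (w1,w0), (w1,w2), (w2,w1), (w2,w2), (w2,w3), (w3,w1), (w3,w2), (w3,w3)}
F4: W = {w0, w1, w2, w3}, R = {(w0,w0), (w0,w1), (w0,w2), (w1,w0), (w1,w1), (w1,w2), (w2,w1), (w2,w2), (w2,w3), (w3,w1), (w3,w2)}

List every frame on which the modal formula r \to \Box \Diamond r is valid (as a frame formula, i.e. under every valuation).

Frame correspondent (Sahlqvist): \forall x \forall y (Rxy \to Ryx) — i.e. symmetry.
F1: satisfies the condition.
F2: fails — Rw1w0 but not Rw0w1.
F3: fails — Rw1w0 but not Rw0w1.
F4: fails — Rw3w1 but not Rw1w3.

F1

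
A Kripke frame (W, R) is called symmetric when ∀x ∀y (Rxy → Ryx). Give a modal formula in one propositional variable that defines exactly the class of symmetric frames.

q → □◇q

The condition is symmetry. The B schema q → □◇q defines it.
Suppose q→□◇q is valid. Take Rxy and set V(q)={x}. Then q at x, so □◇q at x, so ◇q at y, so some z with Ryz has q; z=x, i.e. Ryx.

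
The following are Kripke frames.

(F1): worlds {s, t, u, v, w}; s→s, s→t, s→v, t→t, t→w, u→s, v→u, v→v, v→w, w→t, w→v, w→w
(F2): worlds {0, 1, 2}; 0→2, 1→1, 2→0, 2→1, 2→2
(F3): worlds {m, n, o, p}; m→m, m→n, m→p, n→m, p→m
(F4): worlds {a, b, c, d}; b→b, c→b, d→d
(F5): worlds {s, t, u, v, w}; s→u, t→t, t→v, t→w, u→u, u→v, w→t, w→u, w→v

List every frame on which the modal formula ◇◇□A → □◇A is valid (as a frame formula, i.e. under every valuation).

(F3), (F4)

This is the axiom for a generalized confluence (Geach) condition; its first-order frame correspondent is ∀x ∀y ∀z ((xR²y ∧ xRz) → ∃w (yRw ∧ zRw)).
(F1): fails — sR²u, sRt but no w* with uRw* and tRw*.
(F2): fails — 2R²0, 2R1 but no w with 0Rw and 1Rw.
(F3): satisfies the condition.
(F4): satisfies the condition.
(F5): fails — sR²v, sRu but no w* with vRw* and uRw*.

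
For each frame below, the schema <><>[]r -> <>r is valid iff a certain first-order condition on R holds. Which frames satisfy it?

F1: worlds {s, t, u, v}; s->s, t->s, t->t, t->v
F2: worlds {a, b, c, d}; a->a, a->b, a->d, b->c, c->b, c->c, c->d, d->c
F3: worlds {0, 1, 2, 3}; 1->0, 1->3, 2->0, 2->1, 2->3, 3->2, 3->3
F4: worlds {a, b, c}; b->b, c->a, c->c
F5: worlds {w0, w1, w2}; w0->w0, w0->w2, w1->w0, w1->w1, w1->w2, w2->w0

This is the axiom for a generalized confluence (Geach) condition; its first-order frame correspondent is forall x forall y (x R^2 y -> exists w (yRw & xRw)).
F1: fails — tR²v but no w with vRw and tRw.
F2: fails — aR²b but no w with bRw and aRw.
F3: fails — 2R²0 but no w with 0Rw and 2Rw.
F4: fails — cR²a but no w with aRw and cRw.
F5: holds.

F5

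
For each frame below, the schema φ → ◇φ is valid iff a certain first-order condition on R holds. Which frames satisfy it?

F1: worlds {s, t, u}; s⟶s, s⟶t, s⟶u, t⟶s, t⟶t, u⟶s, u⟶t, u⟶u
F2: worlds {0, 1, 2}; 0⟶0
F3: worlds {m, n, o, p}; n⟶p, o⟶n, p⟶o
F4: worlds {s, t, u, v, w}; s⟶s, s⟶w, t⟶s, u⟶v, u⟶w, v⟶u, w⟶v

Frame correspondent (Sahlqvist): ∀x Rxx — i.e. reflexivity.
F1: ✓.
F2: fails — world 1 does not see itself.
F3: fails — world m does not see itself.
F4: fails — world t does not see itself.

F1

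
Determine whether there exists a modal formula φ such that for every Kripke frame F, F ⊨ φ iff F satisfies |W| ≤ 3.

No

If a class were modally definable it would be closed under disjoint unions (Goldblatt–Thomason).
Any modal formula valid on each of 4 disjoint one-world frames is valid on their disjoint union (validity is preserved under disjoint unions). Each one-world frame has |W|=1≤3, but the union has |W|=4.
So no modal formula (or set of formulas) defines exactly the |W|≤3 frames.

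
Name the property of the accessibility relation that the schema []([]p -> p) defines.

Suppose □(□p→p) is valid. Take Rxy and set V(p)={w : Ryw}. Then at y, □p holds; since □(□p→p) at x, □p→p at y, so p at y, i.e. Ryy.
The converse is a direct semantic check.
Frame condition: forall x forall y (Rxy -> Ryy).

shift-reflexivity: forall x forall y (Rxy -> Ryy)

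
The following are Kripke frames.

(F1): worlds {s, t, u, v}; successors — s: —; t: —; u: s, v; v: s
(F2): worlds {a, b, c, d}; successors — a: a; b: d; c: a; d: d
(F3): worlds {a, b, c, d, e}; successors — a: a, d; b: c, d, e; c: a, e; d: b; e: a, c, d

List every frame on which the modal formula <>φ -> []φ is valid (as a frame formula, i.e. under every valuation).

(F2)

This is the axiom for partial functionality; its first-order frame correspondent is forall x forall y forall z (Rxy & Rxz -> y = z).
(F1): fails — u sees both s and v.
(F2): holds.
(F3): fails — a sees both a and d.
Valid on: (F2).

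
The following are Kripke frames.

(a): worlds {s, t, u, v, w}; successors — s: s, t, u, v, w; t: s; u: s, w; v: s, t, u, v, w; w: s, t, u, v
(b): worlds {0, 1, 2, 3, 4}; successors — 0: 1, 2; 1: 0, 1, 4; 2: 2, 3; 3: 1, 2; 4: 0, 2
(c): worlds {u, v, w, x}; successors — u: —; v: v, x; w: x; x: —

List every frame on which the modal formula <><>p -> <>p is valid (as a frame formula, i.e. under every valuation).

This is the axiom for a generalized confluence (Geach) condition; its first-order frame correspondent is forall x forall y (x R^2 y -> exists w (y = w & xRw)).
(a): fails — tR²t but no w* with t=w* and tRw*.
(b): fails — 0R²0 but no w with 0=w and 0Rw.
(c): condition met.

(c)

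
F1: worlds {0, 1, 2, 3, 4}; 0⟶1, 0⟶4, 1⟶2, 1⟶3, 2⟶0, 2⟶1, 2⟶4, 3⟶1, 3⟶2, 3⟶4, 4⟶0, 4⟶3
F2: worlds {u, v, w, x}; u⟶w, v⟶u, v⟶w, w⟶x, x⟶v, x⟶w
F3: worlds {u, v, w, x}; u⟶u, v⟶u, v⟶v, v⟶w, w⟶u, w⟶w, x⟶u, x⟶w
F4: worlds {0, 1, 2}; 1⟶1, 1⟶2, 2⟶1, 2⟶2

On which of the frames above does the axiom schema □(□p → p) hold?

F3, F4

Frame correspondent (Sahlqvist): ∀x ∀y (Rxy → Ryy) — i.e. shift-reflexivity.
F1: fails — R34 but not R44.
F2: fails — Rxw but not Rww.
F3: satisfies the condition.
F4: satisfies the condition.
Valid on: F3, F4.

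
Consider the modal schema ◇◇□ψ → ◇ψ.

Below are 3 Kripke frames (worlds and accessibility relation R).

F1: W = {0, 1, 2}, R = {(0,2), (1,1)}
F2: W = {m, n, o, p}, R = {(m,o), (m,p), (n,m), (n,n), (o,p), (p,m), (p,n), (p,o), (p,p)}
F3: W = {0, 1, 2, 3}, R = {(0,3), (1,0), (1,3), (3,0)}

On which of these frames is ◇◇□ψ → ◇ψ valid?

F1, F3

The schema corresponds to a generalized confluence (Geach) condition: ∀x ∀y (xR²y → ∃w (yRw ∧ xRw)).
F1: satisfies the condition.
F2: fails — mR²n but no w with nRw and mRw.
F3: satisfies the condition.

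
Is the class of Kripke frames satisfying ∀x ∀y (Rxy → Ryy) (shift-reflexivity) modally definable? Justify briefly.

Yes — defined by □(□r → r)

Yes: it is shift-reflexivity, defined by the T□ schema □(□r → r).
Suppose □(□r→r) is valid. Take Rxy and set V(r)={w : Ryw}. Then at y, □r holds; since □(□r→r) at x, □r→r at y, so r at y, i.e. Ryy.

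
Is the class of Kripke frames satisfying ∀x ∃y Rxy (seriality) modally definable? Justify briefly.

This is a Sahlqvist condition; the D axiom □p → ◇p defines it.
Suppose □p→◇p is valid. At any x set V(p)=W. Then □p at x, so ◇p at x, so x has a successor.

Definable; □p → ◇p defines it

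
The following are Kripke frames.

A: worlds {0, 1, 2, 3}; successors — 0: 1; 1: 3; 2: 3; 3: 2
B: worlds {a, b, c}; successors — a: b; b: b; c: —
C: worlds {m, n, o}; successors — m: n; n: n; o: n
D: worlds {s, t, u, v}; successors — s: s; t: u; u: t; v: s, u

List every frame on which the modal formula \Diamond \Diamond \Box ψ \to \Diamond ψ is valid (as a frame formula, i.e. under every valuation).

This is the axiom for a generalized confluence (Geach) condition; its first-order frame correspondent is \forall x \forall y (x R^2 y \to \exists w (yRw \wedge xRw)).
A: fails — 0R²3 but no w with 3Rw and 0Rw.
B: ✓.
C: ✓.
D: ✓.
Valid on: B, C, D.

B, C, D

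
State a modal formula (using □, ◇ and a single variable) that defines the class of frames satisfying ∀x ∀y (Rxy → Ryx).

This is symmetry; the standard corresponding axiom is B: ψ → □◇ψ.
Suppose ψ→□◇ψ is valid. Take Rxy and set V(ψ)={x}. Then ψ at x, so □◇ψ at x, so ◇ψ at y, so some z with Ryz has ψ; z=x, i.e. Ryx.

ψ → □◇ψ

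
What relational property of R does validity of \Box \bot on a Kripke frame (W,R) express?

Emptiness of R

This is the Ver axiom.
Its frame correspondent is emptiness of R — \forall x \forall y \neg Rxy.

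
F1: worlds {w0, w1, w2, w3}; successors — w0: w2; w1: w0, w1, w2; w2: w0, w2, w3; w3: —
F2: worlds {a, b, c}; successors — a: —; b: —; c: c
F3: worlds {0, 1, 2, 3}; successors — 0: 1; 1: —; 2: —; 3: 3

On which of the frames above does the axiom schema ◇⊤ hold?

Frame correspondent (Sahlqvist): ∀x ∃y Rxy — i.e. seriality.
F1: fails — world w3 has no successor.
F2: fails — world a has no successor.
F3: fails — world 1 has no successor.
Valid on no frame.

none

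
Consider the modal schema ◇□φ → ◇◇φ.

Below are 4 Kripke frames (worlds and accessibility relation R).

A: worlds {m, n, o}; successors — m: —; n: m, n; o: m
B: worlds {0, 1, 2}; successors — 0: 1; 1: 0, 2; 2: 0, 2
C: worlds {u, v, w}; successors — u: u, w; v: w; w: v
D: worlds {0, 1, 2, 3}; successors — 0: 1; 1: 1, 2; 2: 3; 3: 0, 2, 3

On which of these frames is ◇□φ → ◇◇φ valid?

B, C, D

Frame correspondent (Sahlqvist): ∀x ∀y (xRy → ∃w (yRw ∧ xR²w)) — i.e. a generalized confluence (Geach) condition.
A: fails — nRm but no w with mRw and nR²w.
B: satisfies the condition.
C: satisfies the condition.
D: satisfies the condition.
Valid on: B, C, D.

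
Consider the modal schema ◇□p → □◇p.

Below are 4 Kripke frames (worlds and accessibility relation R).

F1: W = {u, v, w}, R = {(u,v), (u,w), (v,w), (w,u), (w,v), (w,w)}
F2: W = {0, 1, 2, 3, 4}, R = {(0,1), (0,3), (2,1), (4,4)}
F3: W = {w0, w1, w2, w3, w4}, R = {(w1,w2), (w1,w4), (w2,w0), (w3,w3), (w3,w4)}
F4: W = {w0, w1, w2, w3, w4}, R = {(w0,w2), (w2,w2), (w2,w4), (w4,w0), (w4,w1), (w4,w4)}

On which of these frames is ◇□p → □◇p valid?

Frame correspondent (Sahlqvist): ∀x ∀y ∀z (Rxy ∧ Rxz → ∃w (Ryw ∧ Rzw)) — i.e. convergence.
F1: holds.
F2: fails — R01 and R01 but 1 and 1 have no common successor.
F3: fails — Rw1w2 and Rw1w4 but w2 and w4 have no common successor.
F4: fails — Rw4w4 and Rw4w1 but w4 and w1 have no common successor.

F1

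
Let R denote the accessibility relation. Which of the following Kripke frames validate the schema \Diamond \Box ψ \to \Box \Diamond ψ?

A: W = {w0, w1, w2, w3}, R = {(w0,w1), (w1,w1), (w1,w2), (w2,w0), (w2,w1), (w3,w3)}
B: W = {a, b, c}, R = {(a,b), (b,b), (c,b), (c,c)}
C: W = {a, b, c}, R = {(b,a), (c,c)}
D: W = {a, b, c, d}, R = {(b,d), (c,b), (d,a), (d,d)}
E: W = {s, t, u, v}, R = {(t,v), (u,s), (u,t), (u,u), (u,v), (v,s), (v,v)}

A, B

Frame correspondent (Sahlqvist): \forall x \forall y \forall z (Rxy \wedge Rxz \to \exists w (Ryw \wedge Rzw)) — i.e. convergence.
A: holds.
B: holds.
C: fails — Rba and Rba but a and a have no common successor.
D: fails — Rdd and Rda but d and a have no common successor.
E: fails — Ruv and Rus but v and s have no common successor.
Valid on: A, B.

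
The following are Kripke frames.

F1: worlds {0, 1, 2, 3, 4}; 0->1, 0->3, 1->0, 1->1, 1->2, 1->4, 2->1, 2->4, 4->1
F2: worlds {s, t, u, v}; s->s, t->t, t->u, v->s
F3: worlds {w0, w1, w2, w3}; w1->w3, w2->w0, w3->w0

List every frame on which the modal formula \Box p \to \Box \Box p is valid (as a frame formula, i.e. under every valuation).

This is the axiom for transitivity; its first-order frame correspondent is \forall x \forall y \forall z (Rxy \wedge Ryz \to Rxz).
F1: fails — R10 and R03 but not R13.
F2: satisfies the condition.
F3: fails — Rw1w3 and Rw3w0 but not Rw1w0.
Valid on: F2.

F2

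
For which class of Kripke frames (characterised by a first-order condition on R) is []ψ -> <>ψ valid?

seriality

This schema is the D axiom.
Its frame correspondent is seriality — forall x exists y Rxy.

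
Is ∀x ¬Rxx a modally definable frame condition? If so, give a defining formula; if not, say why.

Any modally definable frame class is closed under surjective bounded morphisms.
The 5-cycle (worlds w0,w1,w2,w3,w4 with w0→w1→w2→w3→w4→w0) is irreflexive, and the map sending every world to a single reflexive point • is a surjective bounded morphism (forth: every edge maps to (•,•); back: every world has a successor). So any modal formula valid on the 5-cycle is also valid on the reflexive point, which is not irreflexive.
So no modal formula (or set of formulas) defines exactly the irreflexive frames.

Not modally definable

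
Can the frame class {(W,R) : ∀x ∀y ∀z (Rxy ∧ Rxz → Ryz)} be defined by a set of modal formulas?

This is a Sahlqvist condition; the 5 axiom ◇r → □◇r defines it.
Suppose ◇r→□◇r is valid. Take Rxy, Rxz and set V(r)={y}. Then ◇r at x, so □◇r at x, so ◇r at z, so some w with Rzw has r; w=y, i.e. Rzy. By symmetry of the argument, Ryz.

Yes, by ◇r → □◇r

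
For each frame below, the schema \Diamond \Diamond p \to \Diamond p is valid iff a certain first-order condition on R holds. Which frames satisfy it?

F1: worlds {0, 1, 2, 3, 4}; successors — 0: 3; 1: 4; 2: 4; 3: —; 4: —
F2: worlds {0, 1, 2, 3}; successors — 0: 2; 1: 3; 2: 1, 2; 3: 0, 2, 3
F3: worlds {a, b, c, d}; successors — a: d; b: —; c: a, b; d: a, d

The schema corresponds to transitivity: \forall x \forall y \forall z (Rxy \wedge Ryz \to Rxz).
F1: ✓.
F2: fails — R32 and R21 but not R31.
F3: fails — Rca and Rad but not Rcd.

F1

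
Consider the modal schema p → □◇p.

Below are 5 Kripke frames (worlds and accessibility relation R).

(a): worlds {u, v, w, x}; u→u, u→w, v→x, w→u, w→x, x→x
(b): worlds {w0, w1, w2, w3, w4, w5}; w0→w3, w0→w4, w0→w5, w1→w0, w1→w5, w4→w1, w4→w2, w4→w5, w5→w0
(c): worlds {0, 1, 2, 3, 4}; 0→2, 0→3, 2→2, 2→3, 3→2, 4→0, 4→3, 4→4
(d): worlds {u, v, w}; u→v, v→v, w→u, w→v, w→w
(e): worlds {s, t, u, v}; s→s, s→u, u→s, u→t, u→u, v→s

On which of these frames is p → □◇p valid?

This is the axiom for symmetry; its first-order frame correspondent is ∀x ∀y (Rxy → Ryx).
(a): fails — Rwx but not Rxw.
(b): fails — Rw1w5 but not Rw5w1.
(c): fails — R02 but not R20.
(d): fails — Ruv but not Rvu.
(e): fails — Rut but not Rtu.

none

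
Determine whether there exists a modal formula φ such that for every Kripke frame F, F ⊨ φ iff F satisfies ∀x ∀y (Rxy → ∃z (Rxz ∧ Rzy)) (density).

This is a Sahlqvist condition; the C4 axiom □□r → □r defines it.
Suppose □□r→□r is valid. Take Rxy and set V(r)={w : xR²w}. Then □□r at x, so □r at x, so r at y, i.e. ∃z(Rxz∧Rzy).

Definable; □□r → □r defines it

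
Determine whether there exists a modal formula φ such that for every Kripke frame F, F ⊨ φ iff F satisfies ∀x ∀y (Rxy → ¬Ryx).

If a class were modally definable it would be closed under surjective bounded morphisms (Goldblatt–Thomason).
The 5-cycle (worlds s,t,u,v,w with s→t→u→v→w→s) is asymmetric. Mapping every world to a single reflexive point • is a surjective bounded morphism, and the reflexive point is not asymmetric (R•• but asymmetry requires ¬R••).
So no modal formula (or set of formulas) defines exactly the asymmetric frames.

Not modally definable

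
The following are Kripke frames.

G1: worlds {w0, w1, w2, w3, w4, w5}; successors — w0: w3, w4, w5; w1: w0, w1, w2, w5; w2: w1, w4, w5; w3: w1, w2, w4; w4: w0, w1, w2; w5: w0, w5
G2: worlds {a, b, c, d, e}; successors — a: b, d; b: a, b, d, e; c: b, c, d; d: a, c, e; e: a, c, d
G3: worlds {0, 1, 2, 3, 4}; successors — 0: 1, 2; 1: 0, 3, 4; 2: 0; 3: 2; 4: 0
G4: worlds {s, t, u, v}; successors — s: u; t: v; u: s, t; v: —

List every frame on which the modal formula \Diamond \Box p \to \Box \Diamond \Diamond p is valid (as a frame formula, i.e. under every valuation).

G1, G2

Frame correspondent (Sahlqvist): \forall x \forall y \forall z ((xRy \wedge xRz) \to \exists w (yRw \wedge z R^2 w)) — i.e. a generalized confluence (Geach) condition.
G1: ✓.
G2: ✓.
G3: fails — 0R1, 0R2 but no w with 1Rw and 2R²w.
G4: fails — sRu, sRu but no w with uRw and uR²w.
Valid on: G1, G2.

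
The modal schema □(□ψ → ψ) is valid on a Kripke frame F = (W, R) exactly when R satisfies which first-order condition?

Suppose □(□ψ→ψ) is valid. Take Rxy and set V(ψ)={w : Ryw}. Then at y, □ψ holds; since □(□ψ→ψ) at x, □ψ→ψ at y, so ψ at y, i.e. Ryy.
Conversely, on a frame with shift-reflexivity the schema holds at every world under every valuation.
Frame condition: ∀x ∀y (Rxy → Ryy).

Shift-reflexivity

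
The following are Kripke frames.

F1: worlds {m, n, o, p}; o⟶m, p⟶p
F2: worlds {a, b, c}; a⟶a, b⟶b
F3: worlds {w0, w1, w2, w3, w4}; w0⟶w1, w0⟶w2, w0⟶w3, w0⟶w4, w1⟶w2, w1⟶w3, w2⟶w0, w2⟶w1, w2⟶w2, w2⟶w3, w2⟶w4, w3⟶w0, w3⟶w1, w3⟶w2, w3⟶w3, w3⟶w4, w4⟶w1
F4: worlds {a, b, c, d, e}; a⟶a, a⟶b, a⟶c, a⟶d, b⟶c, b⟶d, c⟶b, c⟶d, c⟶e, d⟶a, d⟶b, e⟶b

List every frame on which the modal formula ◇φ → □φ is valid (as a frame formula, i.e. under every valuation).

The schema corresponds to partial functionality: ∀x ∀y ∀z (Rxy ∧ Rxz → y = z).
F1: ✓.
F2: ✓.
F3: fails — w0 sees both w1 and w2.
F4: fails — a sees both a and b.

F1, F2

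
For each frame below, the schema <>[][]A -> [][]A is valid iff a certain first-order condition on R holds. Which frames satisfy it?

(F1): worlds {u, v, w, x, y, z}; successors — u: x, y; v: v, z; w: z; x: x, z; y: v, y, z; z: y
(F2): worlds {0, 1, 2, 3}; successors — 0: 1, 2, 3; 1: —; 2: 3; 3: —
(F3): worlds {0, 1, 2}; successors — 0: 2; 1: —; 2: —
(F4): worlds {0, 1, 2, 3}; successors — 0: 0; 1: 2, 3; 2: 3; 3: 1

This is the axiom for a generalized confluence (Geach) condition; its first-order frame correspondent is forall x forall y forall z ((xRy & x R^2 z) -> exists w (y R^2 w & z = w)).
(F1): fails — uRx, uR²v but no t with xR²t and v=t.
(F2): fails — 0R1, 0R²3 but no w with 1R²w and 3=w.
(F3): condition met.
(F4): fails — 1R2, 1R²3 but no w with 2R²w and 3=w.

(F3)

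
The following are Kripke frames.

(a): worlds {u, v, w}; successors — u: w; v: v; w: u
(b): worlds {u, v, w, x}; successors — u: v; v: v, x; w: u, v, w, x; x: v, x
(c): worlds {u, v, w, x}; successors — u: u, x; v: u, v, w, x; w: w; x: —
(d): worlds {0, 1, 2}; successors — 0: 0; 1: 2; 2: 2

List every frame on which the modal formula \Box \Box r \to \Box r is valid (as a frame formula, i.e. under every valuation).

Frame correspondent (Sahlqvist): \forall x \forall y (Rxy \to \exists z (Rxz \wedge Rzy)) — i.e. density.
(a): fails — Rwu but no z with Rwz and Rzu.
(b): condition met.
(c): condition met.
(d): condition met.

(b), (c), (d)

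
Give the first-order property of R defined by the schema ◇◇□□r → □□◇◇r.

This is a Sahlqvist (Geach-type) schema ◇^2□^2r → □^2◇^2r.
Minimal-valuation argument: fix x; take any y with xR^2y and any z with xR^2z. Set V(r) to the set of worlds R-reachable from y in exactly 2 steps. Then □^2r holds at y, so the antecedent holds at x; validity forces ◇^2r at z, giving a w with zR^2w and yR^2w.
First-order correspondent: ∀x ∀y ∀z ((xR²y ∧ xR²z) → ∃w (yR²w ∧ zR²w)).

∀x ∀y ∀z ((xR²y ∧ xR²z) → ∃w (yR²w ∧ zR²w))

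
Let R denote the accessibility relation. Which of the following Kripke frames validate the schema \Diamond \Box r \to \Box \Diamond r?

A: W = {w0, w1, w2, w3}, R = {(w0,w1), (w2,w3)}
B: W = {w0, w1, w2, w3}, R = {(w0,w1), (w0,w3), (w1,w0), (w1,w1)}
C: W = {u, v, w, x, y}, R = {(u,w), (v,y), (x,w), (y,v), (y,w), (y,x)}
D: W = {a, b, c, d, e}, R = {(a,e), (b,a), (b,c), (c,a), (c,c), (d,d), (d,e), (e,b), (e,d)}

none

This is the axiom for convergence; its first-order frame correspondent is \forall x \forall y \forall z (Rxy \wedge Rxz \to \exists w (Ryw \wedge Rzw)).
A: fails — Rw0w1 and Rw0w1 but w1 and w1 have no common successor.
B: fails — Rw0w1 and Rw0w3 but w1 and w3 have no common successor.
C: fails — Ruw and Ruw but w and w have no common successor.
D: fails — Rbc and Rba but c and a have no common successor.
Valid on no frame.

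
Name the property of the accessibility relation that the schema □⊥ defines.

This schema is the Ver axiom.
It corresponds to emptiness of R: ∀x ∀y ¬Rxy.

emptiness of R: ∀x ∀y ¬Rxy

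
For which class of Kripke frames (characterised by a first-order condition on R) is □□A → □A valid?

density: ∀x ∀y (Rxy → ∃z (Rxz ∧ Rzy))

Suppose □□A→□A is valid. Take Rxy and set V(A)={w : xR²w}. Then □□A at x, so □A at x, so A at y, i.e. ∃z(Rxz∧Rzy).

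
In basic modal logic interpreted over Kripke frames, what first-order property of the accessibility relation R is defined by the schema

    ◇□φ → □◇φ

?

This schema is the .2 axiom.
Its frame correspondent is convergence — ∀x ∀y ∀z (Rxy ∧ Rxz → ∃w (Ryw ∧ Rzw)).

Convergence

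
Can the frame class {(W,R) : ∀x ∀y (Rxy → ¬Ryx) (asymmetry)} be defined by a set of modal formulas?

No — not modally definable

If a class were modally definable it would be closed under surjective bounded morphisms (Goldblatt–Thomason).
The 3-cycle (worlds s,t,u with s→t→u→s) is asymmetric. Mapping every world to a single reflexive point • is a surjective bounded morphism, and the reflexive point is not asymmetric (R•• but asymmetry requires ¬R••).
So no modal formula (or set of formulas) defines exactly the asymmetric frames.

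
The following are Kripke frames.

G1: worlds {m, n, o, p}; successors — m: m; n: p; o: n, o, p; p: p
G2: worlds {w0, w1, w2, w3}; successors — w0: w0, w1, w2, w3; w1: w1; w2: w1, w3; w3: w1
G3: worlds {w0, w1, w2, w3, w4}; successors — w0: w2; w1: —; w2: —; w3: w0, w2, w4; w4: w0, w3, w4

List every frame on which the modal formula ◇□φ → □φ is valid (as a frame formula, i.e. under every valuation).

none

Frame correspondent (Sahlqvist): ∀x ∀y ∀z (Rxy ∧ Rxz → Ryz) — i.e. the Euclidean property.
G1: fails — Ron and Ron but not Rnn.
G2: fails — Rw0w1 and Rw0w0 but not Rw1w0.
G3: fails — Rw0w2 and Rw0w2 but not Rw2w2.
Valid on no frame.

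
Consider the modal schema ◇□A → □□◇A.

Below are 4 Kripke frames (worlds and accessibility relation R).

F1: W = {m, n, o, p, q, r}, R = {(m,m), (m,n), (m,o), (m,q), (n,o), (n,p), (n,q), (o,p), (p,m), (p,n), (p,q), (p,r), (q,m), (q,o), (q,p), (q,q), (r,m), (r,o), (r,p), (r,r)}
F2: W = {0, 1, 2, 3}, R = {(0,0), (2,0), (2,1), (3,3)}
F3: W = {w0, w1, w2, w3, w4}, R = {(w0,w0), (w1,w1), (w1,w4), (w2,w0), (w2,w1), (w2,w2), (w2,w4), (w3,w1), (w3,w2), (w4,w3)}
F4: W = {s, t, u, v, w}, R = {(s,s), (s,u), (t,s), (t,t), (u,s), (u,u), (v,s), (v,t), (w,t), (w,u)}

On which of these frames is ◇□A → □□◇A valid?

This is the axiom for a generalized confluence (Geach) condition; its first-order frame correspondent is ∀x ∀y ∀z ((xRy ∧ xR²z) → ∃w (yRw ∧ zRw)).
F1: fails — mRm, mR²o but no w with mRw and oRw.
F2: fails — 2R1, 2R²0 but no w with 1Rw and 0Rw.
F3: fails — w1Rw1, w1R²w4 but no w with w1Rw and w4Rw.
F4: ✓.

F4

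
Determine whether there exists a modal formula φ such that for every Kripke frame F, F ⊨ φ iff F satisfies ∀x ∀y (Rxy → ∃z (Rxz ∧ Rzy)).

Definable; □□q → □q defines it

Yes: it is density, defined by the C4 schema □□q → □q.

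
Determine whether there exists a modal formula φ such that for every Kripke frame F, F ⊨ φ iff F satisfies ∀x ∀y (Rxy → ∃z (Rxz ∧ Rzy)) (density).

Definable; □□p → □p defines it

The condition is density. A defining modal formula is □□p → □p.
Suppose □□p→□p is valid. Take Rxy and set V(p)={w : xR²w}. Then □□p at x, so □p at x, so p at y, i.e. ∃z(Rxz∧Rzy).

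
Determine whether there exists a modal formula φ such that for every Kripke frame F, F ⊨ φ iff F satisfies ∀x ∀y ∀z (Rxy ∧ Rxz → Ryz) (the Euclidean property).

The condition is the Euclidean property. A defining modal formula is ◇r → □◇r.
Suppose ◇r→□◇r is valid. Take Rxy, Rxz and set V(r)={y}. Then ◇r at x, so □◇r at x, so ◇r at z, so some w with Rzw has r; w=y, i.e. Rzy. By symmetry of the argument, Ryz.

Yes — defined by ◇r → □◇r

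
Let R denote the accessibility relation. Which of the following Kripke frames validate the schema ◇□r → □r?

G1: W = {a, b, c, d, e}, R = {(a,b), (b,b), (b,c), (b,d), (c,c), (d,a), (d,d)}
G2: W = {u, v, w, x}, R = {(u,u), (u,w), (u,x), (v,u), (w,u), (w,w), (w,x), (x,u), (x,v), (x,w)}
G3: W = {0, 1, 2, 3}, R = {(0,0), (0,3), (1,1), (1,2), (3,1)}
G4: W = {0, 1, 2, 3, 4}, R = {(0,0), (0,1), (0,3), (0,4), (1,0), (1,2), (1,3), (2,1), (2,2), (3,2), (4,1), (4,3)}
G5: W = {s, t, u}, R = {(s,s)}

G5

This is the axiom for the Euclidean property; its first-order frame correspondent is ∀x ∀y ∀z (Rxy ∧ Rxz → Ryz).
G1: fails — Rbc and Rbb but not Rcb.
G2: fails — Rux and Rux but not Rxx.
G3: fails — R03 and R00 but not R30.
G4: fails — R01 and R01 but not R11.
G5: condition met.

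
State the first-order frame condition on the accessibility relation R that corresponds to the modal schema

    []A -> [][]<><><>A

This is a Sahlqvist (Geach-type) schema ◇^0□^1A → □^2◇^3A.
First-order correspondent: forall x forall z (x R^2 z -> exists w (xRw & z R^3 w)).

forall x forall z (x R^2 z -> exists w (xRw & z R^3 w))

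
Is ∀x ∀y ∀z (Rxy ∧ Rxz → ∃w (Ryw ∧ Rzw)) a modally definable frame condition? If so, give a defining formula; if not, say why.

This is a Sahlqvist condition; the .2 axiom ◇□q → □◇q defines it.
Suppose ◇□q→□◇q is valid. Take Rxy, Rxz and set V(q)={w : Ryw}. Then □q at y so ◇□q at x, so □◇q at x, so ◇q at z, giving w with Rzw and Ryw.

Definable; ◇□q → □◇q defines it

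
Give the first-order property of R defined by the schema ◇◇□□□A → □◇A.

∀x ∀y ∀z ((xR²y ∧ xRz) → ∃w (yR³w ∧ zRw))

This is a Sahlqvist (Geach-type) schema ◇^2□^3A → □^1◇^1A.
Minimal-valuation argument: fix x; take any y with xR^2y and any z with xR^1z. Set V(A) to the set of worlds R-reachable from y in exactly 3 steps. Then □^3A holds at y, so the antecedent holds at x; validity forces ◇^1A at z, giving a w with zR^1w and yR^3w.
First-order correspondent: ∀x ∀y ∀z ((xR²y ∧ xRz) → ∃w (yR³w ∧ zRw)).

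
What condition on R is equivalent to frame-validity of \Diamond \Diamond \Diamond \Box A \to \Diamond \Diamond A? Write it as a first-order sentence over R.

This is a Sahlqvist (Geach-type) schema ◇^3□^1A → □^0◇^2A.
First-order correspondent: \forall x \forall y (x R^3 y \to \exists w (yRw \wedge x R^2 w)).

\forall x \forall y (x R^3 y \to \exists w (yRw \wedge x R^2 w))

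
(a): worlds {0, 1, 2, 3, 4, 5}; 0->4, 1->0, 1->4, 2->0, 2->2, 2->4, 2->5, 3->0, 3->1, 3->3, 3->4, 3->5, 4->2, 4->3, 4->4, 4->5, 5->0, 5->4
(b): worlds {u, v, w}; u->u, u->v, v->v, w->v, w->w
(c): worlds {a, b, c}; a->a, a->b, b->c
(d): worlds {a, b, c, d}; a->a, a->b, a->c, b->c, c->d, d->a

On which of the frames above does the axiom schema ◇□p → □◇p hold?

This is the axiom for convergence; its first-order frame correspondent is ∀x ∀y ∀z (Rxy ∧ Rxz → ∃w (Ryw ∧ Rzw)).
(a): satisfies the condition.
(b): satisfies the condition.
(c): fails — Raa and Rab but a and b have no common successor.
(d): fails — Rab and Rac but b and c have no common successor.
Valid on: (a), (b).

(a), (b)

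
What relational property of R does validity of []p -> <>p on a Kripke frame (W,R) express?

Seriality

Suppose □p→◇p is valid. At any x set V(p)=W. Then □p at x, so ◇p at x, so x has a successor.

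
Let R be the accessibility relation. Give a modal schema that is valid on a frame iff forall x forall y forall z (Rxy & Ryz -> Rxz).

□q → □□q

A defining formula is □q → □□q (the 4 axiom).
Suppose □q→□□q is valid. Take Rxy, Ryz and set V(q)={w : Rxw}. Then □q at x, so □□q at x, so □q at y, so q at z, i.e. Rxz.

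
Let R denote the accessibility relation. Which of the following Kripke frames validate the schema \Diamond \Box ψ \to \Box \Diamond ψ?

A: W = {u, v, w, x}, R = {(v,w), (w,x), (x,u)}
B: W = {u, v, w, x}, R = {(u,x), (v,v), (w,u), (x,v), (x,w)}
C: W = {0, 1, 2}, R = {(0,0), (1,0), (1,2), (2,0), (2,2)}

This is the axiom for convergence; its first-order frame correspondent is \forall x \forall y \forall z (Rxy \wedge Rxz \to \exists w (Ryw \wedge Rzw)).
A: fails — Rxu and Rxu but u and u have no common successor.
B: fails — Rxw and Rxv but w and v have no common successor.
C: ✓.
Valid on: C.

C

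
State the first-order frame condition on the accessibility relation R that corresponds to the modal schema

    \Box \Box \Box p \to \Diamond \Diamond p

\forall x \exists w (x R^3 w \wedge x R^2 w)

This is a Sahlqvist (Geach-type) schema ◇^0□^3p → □^0◇^2p.
Minimal-valuation argument: fix x; take any y with xR^0y and any z with xR^0z. Set V(p) to the set of worlds R-reachable from y in exactly 3 steps. Then □^3p holds at y, so the antecedent holds at x; validity forces ◇^2p at z, giving a w with zR^2w and yR^3w.
First-order correspondent: \forall x \exists w (x R^3 w \wedge x R^2 w).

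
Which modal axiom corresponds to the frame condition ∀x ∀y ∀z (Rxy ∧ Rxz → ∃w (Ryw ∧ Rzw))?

◇□q → □◇q

A defining formula is ◇□q → □◇q (the .2 axiom).
Suppose ◇□q→□◇q is valid. Take Rxy, Rxz and set V(q)={w : Ryw}. Then □q at y so ◇□q at x, so □◇q at x, so ◇q at z, giving w with Rzw and Ryw.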